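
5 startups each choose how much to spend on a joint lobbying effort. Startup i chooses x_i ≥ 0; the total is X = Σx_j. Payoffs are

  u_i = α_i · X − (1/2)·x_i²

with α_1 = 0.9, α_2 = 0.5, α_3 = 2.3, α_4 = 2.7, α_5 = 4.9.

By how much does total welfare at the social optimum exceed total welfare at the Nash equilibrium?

210.36

Startup i's FOC: ∂u_i/∂x_i = α_i − x_i = 0, so x_i* = α_i.
NE contributions = (0.9, 0.5, 2.3, 2.7, 4.9); X = 11.3.
W^NE = (Σα)·X − ½Σα_i² = 11.3² − ½·37.65 = 108.865.
Planner sets x_i = Σα_j = 11.3 for every i, so X^SO = 5·11.3 = 56.5.
W^SO = (Σα)·X^SO − ½·5·(Σα)² = (5/2)·11.3² = 319.225.
Deadweight loss = W^SO − W^NE = 210.36.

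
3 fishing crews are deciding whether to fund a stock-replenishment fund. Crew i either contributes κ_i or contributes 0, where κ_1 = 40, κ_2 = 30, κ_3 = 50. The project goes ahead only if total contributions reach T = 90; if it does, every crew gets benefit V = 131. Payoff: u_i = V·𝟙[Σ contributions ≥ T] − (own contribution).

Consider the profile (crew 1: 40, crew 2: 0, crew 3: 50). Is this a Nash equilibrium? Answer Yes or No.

Total = 90 ≥ 90: provided.
Crew 1 (pledges 40, payoff 91): dropping to 0 → total 50, payoff 0. No gain.
Crew 2 (pledges 0, payoff 131): pledging 30 → total 120, payoff 101. No gain.
Crew 3 (pledges 50, payoff 81): dropping to 0 → total 40, payoff 0. No gain.

Yes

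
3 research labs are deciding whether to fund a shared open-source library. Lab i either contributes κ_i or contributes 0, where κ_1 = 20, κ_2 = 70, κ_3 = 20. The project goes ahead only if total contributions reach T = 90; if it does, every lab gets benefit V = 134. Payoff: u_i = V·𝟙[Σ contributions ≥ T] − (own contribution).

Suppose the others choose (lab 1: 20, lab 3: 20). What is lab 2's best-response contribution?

Others' total = 40. Contributing 70 brings total to 110 ≥ 90: gain V − κ_2 = 64.
Best response: 70.

70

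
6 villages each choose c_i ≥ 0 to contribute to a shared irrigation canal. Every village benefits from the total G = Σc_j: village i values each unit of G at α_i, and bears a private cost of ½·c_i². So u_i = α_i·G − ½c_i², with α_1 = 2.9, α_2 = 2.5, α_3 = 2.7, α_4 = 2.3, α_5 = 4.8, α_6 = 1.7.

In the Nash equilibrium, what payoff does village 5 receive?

Village i's FOC: ∂u_i/∂c_i = α_i − c_i = 0, so c_i* = α_i.
NE contributions = (2.9, 2.5, 2.7, 2.3, 4.8, 1.7); G = 16.9.
u_5 = α_5·G − ½·(c_5)² = 4.8·16.9 − ½·4.8² = 69.6.

69.6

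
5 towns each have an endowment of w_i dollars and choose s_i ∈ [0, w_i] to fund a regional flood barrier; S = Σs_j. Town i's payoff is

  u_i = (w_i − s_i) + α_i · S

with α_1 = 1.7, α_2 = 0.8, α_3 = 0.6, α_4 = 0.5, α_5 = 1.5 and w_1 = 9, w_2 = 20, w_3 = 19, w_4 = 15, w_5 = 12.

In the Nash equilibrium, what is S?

∂u_i/∂s_i = α_i − 1, so town i contributes w_i if α_i > 1, else 0.
α_i > 1 for i ∈ {1, 5}; NE contributions (9, 0, 0, 0, 12), S = 21.

21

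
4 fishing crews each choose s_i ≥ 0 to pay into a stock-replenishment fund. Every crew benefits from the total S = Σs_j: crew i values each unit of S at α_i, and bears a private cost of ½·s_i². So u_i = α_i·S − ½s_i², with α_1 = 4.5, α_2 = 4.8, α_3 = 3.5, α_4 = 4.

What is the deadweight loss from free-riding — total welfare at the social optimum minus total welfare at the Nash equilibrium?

318.01

Crew i's FOC: ∂u_i/∂s_i = α_i − s_i = 0, so s_i* = α_i.
NE contributions = (4.5, 4.8, 3.5, 4); S = 16.8.
W^NE = (Σα)·S − ½Σα_i² = 16.8² − ½·71.54 = 246.47.
Planner sets s_i = Σα_j = 16.8 for every i, so S^SO = 4·16.8 = 67.2.
W^SO = (Σα)·S^SO − ½·4·(Σα)² = (4/2)·16.8² = 564.48.
Deadweight loss = W^SO − W^NE = 318.01.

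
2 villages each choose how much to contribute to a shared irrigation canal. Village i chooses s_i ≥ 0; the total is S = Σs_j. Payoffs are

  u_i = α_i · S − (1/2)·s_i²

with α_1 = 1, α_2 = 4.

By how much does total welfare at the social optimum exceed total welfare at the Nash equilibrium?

8.5

Village i's FOC: ∂u_i/∂s_i = α_i − s_i = 0, so s_i* = α_i.
NE contributions = (1, 4); S = 5.
W^NE = (Σα)·S − ½Σα_i² = 5² − ½·17 = 16.5.
Planner sets s_i = Σα_j = 5 for every i, so S^SO = 2·5 = 10.
W^SO = (Σα)·S^SO − ½·2·(Σα)² = (2/2)·5² = 25.
Deadweight loss = W^SO − W^NE = 8.5.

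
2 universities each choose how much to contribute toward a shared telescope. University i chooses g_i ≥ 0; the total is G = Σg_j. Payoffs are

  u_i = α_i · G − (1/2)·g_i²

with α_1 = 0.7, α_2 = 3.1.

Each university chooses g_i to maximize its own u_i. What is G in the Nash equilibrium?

University i's FOC: ∂u_i/∂g_i = α_i − g_i = 0, so g_i* = α_i.
NE contributions = (0.7, 3.1); G = 3.8.

3.8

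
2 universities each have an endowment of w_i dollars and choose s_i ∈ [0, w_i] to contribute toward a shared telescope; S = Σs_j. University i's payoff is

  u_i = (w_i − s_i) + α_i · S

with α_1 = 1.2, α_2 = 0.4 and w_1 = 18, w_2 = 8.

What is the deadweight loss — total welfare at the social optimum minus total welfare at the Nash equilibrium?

4.8

∂u_i/∂s_i = α_i − 1, so university i contributes w_i if α_i > 1, else 0.
α_i > 1 for i ∈ {1}; NE contributions (18, 0), S = 18.
W^NE = Σw_i − S^NE + (Σα_i)·S^NE = 26 + 0.6·18 = 36.8.
Planner: ∂(Σu_j)/∂s_i = Σα_j − 1 = 0.6 > 0, so everyone contributes w_i; S^SO = 26, W^SO = 26 + 0.6·26 = 41.6.
Deadweight loss = 4.8.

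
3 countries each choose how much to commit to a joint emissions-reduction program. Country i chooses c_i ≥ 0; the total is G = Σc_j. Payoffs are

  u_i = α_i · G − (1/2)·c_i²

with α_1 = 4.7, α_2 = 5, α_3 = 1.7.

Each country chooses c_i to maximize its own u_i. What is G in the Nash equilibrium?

11.4

Country i's FOC: ∂u_i/∂c_i = α_i − c_i = 0, so c_i* = α_i.
NE contributions = (4.7, 5, 1.7); G = 11.4.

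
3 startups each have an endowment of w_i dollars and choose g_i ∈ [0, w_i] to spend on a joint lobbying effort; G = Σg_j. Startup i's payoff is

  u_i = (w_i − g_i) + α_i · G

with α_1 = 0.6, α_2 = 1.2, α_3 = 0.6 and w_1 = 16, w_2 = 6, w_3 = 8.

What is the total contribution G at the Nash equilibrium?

∂u_i/∂g_i = α_i − 1, so startup i contributes w_i if α_i > 1, else 0.
α_i > 1 for i ∈ {2}; NE contributions (0, 6, 0), G = 6.

6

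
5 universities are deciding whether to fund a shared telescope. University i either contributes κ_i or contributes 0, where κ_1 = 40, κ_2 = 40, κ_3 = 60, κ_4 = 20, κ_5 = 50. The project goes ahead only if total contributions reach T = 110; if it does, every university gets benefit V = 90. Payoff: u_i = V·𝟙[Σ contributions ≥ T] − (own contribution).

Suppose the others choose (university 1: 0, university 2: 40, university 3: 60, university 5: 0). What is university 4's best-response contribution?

Others' total = 100. Contributing 20 brings total to 120 ≥ 110: gain V − κ_4 = 70.
Best response: 20.

20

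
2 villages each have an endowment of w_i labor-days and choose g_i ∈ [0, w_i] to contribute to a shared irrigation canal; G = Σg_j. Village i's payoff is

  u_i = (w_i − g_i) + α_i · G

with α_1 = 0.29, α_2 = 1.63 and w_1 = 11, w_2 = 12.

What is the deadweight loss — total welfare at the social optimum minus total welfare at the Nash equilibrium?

10.12

∂u_i/∂g_i = α_i − 1, so village i contributes w_i if α_i > 1, else 0.
α_i > 1 for i ∈ {2}; NE contributions (0, 12), G = 12.
W^NE = Σw_i − G^NE + (Σα_i)·G^NE = 23 + 0.92·12 = 34.04.
Planner: ∂(Σu_j)/∂g_i = Σα_j − 1 = 0.92 > 0, so everyone contributes w_i; G^SO = 23, W^SO = 23 + 0.92·23 = 44.16.
Deadweight loss = 10.12.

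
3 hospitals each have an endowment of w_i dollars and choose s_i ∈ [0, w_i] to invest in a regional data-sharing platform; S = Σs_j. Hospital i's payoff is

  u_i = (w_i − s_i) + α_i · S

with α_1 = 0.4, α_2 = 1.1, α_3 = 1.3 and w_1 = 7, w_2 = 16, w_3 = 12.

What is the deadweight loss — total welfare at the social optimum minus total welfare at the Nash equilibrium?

∂u_i/∂s_i = α_i − 1, so hospital i contributes w_i if α_i > 1, else 0.
α_i > 1 for i ∈ {2, 3}; NE contributions (0, 16, 12), S = 28.
W^NE = Σw_i − S^NE + (Σα_i)·S^NE = 35 + 1.8·28 = 85.4.
Planner: ∂(Σu_j)/∂s_i = Σα_j − 1 = 1.8 > 0, so everyone contributes w_i; S^SO = 35, W^SO = 35 + 1.8·35 = 98.
Deadweight loss = 12.6.

12.6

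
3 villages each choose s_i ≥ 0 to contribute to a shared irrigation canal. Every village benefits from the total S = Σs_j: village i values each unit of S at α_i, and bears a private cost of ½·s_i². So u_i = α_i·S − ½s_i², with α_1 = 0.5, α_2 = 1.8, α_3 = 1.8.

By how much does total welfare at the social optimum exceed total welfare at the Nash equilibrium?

Village i's FOC: ∂u_i/∂s_i = α_i − s_i = 0, so s_i* = α_i.
NE contributions = (0.5, 1.8, 1.8); S = 4.1.
W^NE = (Σα)·S − ½Σα_i² = 4.1² − ½·6.73 = 13.445.
Planner sets s_i = Σα_j = 4.1 for every i, so S^SO = 3·4.1 = 12.3.
W^SO = (Σα)·S^SO − ½·3·(Σα)² = (3/2)·4.1² = 25.215.
Deadweight loss = W^SO − W^NE = 11.77.

11.77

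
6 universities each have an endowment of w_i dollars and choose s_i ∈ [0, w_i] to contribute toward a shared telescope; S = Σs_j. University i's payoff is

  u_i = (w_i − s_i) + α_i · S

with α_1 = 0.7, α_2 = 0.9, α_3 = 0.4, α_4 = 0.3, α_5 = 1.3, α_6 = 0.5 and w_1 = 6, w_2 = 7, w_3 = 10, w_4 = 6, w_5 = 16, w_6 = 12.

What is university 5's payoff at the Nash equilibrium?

20.8

∂u_i/∂s_i = α_i − 1, so university i contributes w_i if α_i > 1, else 0.
α_i > 1 for i ∈ {5}; NE contributions (0, 0, 0, 0, 16, 0), S = 16.
u_5 = (16 − 16) + 1.3·16 = 20.8.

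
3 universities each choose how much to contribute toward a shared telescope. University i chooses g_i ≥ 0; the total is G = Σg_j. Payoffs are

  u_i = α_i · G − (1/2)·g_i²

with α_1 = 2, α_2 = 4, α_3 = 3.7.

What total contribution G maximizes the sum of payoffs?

Planner FOC: ∂(Σu_j)/∂g_i = (Σα_j) − g_i = 0, so g_i^SO = Σα_j = 9.7 for every i; G^SO = 29.1.

29.1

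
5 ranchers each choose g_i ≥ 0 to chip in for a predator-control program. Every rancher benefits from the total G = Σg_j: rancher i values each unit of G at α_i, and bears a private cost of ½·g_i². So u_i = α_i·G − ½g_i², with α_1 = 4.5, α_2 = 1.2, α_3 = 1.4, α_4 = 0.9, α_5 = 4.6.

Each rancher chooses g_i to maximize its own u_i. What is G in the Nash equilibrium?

12.6

Rancher i's FOC: ∂u_i/∂g_i = α_i − g_i = 0, so g_i* = α_i.
NE contributions = (4.5, 1.2, 1.4, 0.9, 4.6); G = 12.6.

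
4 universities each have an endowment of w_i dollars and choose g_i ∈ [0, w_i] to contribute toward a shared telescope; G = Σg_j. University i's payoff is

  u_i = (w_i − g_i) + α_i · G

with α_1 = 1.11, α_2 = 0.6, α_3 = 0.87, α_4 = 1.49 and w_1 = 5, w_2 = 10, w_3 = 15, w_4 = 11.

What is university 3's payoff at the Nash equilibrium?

28.92

∂u_i/∂g_i = α_i − 1, so university i contributes w_i if α_i > 1, else 0.
α_i > 1 for i ∈ {1, 4}; NE contributions (5, 0, 0, 11), G = 16.
u_3 = (15 − 0) + 0.87·16 = 28.92.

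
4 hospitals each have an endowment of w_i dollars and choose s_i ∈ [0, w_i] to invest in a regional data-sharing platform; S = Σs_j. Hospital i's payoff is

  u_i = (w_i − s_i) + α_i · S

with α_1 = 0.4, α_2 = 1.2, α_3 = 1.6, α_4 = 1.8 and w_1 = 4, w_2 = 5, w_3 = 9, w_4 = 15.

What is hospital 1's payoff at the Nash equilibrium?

∂u_i/∂s_i = α_i − 1, so hospital i contributes w_i if α_i > 1, else 0.
α_i > 1 for i ∈ {2, 3, 4}; NE contributions (0, 5, 9, 15), S = 29.
u_1 = (4 − 0) + 0.4·29 = 15.6.

15.6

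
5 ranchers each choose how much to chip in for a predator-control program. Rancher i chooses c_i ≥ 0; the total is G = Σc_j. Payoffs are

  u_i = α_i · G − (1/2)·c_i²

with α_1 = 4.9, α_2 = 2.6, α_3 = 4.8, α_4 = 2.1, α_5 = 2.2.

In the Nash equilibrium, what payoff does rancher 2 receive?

Rancher i's FOC: ∂u_i/∂c_i = α_i − c_i = 0, so c_i* = α_i.
NE contributions = (4.9, 2.6, 4.8, 2.1, 2.2); G = 16.6.
u_2 = α_2·G − ½·(c_2)² = 2.6·16.6 − ½·2.6² = 39.78.

39.78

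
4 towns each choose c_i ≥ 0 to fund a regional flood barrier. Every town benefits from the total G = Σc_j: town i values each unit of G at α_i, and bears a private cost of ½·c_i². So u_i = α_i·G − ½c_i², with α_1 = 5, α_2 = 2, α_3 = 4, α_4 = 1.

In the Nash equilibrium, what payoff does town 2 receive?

22

Town i's FOC: ∂u_i/∂c_i = α_i − c_i = 0, so c_i* = α_i.
NE contributions = (5, 2, 4, 1); G = 12.
u_2 = α_2·G − ½·(c_2)² = 2·12 − ½·2² = 22.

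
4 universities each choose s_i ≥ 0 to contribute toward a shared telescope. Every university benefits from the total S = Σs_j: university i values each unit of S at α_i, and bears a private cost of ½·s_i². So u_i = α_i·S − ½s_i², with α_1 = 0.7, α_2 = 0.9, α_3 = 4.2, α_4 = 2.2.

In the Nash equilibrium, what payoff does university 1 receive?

University i's FOC: ∂u_i/∂s_i = α_i − s_i = 0, so s_i* = α_i.
NE contributions = (0.7, 0.9, 4.2, 2.2); S = 8.
u_1 = α_1·S − ½·(s_1)² = 0.7·8 − ½·0.7² = 5.355.

5.355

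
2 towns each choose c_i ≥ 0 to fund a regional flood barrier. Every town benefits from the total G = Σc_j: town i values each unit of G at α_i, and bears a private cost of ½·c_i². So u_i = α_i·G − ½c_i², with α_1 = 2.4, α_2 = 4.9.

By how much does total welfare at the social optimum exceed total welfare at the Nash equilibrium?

14.885

Town i's FOC: ∂u_i/∂c_i = α_i − c_i = 0, so c_i* = α_i.
NE contributions = (2.4, 4.9); G = 7.3.
W^NE = (Σα)·G − ½Σα_i² = 7.3² − ½·29.77 = 38.405.
Planner sets c_i = Σα_j = 7.3 for every i, so G^SO = 2·7.3 = 14.6.
W^SO = (Σα)·G^SO − ½·2·(Σα)² = (2/2)·7.3² = 53.29.
Deadweight loss = W^SO − W^NE = 14.885.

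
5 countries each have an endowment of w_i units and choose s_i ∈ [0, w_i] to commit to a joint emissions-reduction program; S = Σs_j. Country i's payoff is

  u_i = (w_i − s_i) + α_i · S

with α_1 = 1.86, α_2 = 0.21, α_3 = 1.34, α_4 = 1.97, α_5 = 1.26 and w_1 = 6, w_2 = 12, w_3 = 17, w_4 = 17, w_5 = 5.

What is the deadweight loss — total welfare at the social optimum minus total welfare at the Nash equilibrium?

∂u_i/∂s_i = α_i − 1, so country i contributes w_i if α_i > 1, else 0.
α_i > 1 for i ∈ {1, 3, 4, 5}; NE contributions (6, 0, 17, 17, 5), S = 45.
W^NE = Σw_i − S^NE + (Σα_i)·S^NE = 57 + 5.64·45 = 310.8.
Planner: ∂(Σu_j)/∂s_i = Σα_j − 1 = 5.64 > 0, so everyone contributes w_i; S^SO = 57, W^SO = 57 + 5.64·57 = 378.48.
Deadweight loss = 67.68.

67.68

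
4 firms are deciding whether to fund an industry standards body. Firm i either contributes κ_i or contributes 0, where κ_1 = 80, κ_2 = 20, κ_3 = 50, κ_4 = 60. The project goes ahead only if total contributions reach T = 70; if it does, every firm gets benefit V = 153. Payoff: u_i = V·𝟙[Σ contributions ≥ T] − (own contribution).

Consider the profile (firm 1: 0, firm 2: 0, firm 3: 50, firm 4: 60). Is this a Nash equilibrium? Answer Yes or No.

Total = 110 ≥ 70: provided.
Firm 1 (pledges 0, payoff 153): pledging 80 → total 190, payoff 73. No gain.
Firm 2 (pledges 0, payoff 153): pledging 20 → total 130, payoff 133. No gain.
Firm 3 (pledges 50, payoff 103): dropping to 0 → total 60, payoff 0. No gain.
Firm 4 (pledges 60, payoff 93): dropping to 0 → total 50, payoff 0. No gain.

Yes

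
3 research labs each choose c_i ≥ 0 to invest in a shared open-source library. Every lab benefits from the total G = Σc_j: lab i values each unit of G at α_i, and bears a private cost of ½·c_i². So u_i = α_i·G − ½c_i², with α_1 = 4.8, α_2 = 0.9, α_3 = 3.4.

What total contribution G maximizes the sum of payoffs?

27.3

Planner FOC: ∂(Σu_j)/∂c_i = (Σα_j) − c_i = 0, so c_i^SO = Σα_j = 9.1 for every i; G^SO = 27.3.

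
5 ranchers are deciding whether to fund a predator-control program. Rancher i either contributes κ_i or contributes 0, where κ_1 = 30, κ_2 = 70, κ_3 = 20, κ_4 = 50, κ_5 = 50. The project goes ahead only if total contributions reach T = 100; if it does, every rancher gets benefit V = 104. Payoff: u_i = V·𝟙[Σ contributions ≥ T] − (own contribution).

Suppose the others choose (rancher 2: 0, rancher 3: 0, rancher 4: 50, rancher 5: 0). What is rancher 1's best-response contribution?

Others' total = 50. Even contributing 30 gives 80 < 100: no benefit either way.
Best response: 0.

0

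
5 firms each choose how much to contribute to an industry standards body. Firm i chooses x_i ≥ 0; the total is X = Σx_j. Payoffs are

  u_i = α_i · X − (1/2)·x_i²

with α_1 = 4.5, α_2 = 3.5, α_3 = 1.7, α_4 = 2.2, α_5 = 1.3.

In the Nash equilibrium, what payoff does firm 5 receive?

Firm i's FOC: ∂u_i/∂x_i = α_i − x_i = 0, so x_i* = α_i.
NE contributions = (4.5, 3.5, 1.7, 2.2, 1.3); X = 13.2.
u_5 = α_5·X − ½·(x_5)² = 1.3·13.2 − ½·1.3² = 16.315.

16.315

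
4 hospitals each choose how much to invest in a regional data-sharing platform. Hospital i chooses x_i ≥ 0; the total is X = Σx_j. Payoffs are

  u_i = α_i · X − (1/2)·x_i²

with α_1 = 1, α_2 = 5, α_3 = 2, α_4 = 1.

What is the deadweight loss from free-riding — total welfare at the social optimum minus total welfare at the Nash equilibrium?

96.5

Hospital i's FOC: ∂u_i/∂x_i = α_i − x_i = 0, so x_i* = α_i.
NE contributions = (1, 5, 2, 1); X = 9.
W^NE = (Σα)·X − ½Σα_i² = 9² − ½·31 = 65.5.
Planner sets x_i = Σα_j = 9 for every i, so X^SO = 4·9 = 36.
W^SO = (Σα)·X^SO − ½·4·(Σα)² = (4/2)·9² = 162.
Deadweight loss = W^SO − W^NE = 96.5.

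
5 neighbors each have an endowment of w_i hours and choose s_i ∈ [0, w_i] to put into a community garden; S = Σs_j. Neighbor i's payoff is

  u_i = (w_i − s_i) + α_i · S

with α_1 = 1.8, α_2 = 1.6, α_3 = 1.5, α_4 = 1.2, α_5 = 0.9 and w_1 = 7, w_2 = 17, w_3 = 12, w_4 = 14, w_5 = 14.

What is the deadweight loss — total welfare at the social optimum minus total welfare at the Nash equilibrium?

∂u_i/∂s_i = α_i − 1, so neighbor i contributes w_i if α_i > 1, else 0.
α_i > 1 for i ∈ {1, 2, 3, 4}; NE contributions (7, 17, 12, 14, 0), S = 50.
W^NE = Σw_i − S^NE + (Σα_i)·S^NE = 64 + 6·50 = 364.
Planner: ∂(Σu_j)/∂s_i = Σα_j − 1 = 6 > 0, so everyone contributes w_i; S^SO = 64, W^SO = 64 + 6·64 = 448.
Deadweight loss = 84.

84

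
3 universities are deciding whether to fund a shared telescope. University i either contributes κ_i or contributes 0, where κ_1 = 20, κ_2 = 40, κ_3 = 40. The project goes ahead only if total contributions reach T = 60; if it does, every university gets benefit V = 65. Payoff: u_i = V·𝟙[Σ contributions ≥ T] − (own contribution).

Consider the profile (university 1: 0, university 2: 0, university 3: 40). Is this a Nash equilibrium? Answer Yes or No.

Total = 40 < 60: not provided.
University 1 (pledges 0, payoff 0): pledging 20 → total 60, payoff 45. Profitable deviation.

No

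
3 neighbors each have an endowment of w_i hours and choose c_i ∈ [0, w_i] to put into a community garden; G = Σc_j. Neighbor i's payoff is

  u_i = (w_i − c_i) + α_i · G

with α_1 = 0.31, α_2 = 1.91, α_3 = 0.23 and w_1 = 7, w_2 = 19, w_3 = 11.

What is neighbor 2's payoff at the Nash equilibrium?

36.29

∂u_i/∂c_i = α_i − 1, so neighbor i contributes w_i if α_i > 1, else 0.
α_i > 1 for i ∈ {2}; NE contributions (0, 19, 0), G = 19.
u_2 = (19 − 19) + 1.91·19 = 36.29.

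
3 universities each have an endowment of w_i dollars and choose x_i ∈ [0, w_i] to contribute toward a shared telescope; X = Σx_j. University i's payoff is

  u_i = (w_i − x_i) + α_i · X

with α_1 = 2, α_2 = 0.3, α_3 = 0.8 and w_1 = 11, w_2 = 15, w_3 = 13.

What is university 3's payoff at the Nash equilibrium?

21.8

∂u_i/∂x_i = α_i − 1, so university i contributes w_i if α_i > 1, else 0.
α_i > 1 for i ∈ {1}; NE contributions (11, 0, 0), X = 11.
u_3 = (13 − 0) + 0.8·11 = 21.8.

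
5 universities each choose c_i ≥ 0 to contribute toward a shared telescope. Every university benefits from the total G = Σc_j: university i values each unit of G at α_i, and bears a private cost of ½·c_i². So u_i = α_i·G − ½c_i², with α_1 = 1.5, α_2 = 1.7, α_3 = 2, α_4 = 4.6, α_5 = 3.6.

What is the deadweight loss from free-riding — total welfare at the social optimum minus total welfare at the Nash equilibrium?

290.97

University i's FOC: ∂u_i/∂c_i = α_i − c_i = 0, so c_i* = α_i.
NE contributions = (1.5, 1.7, 2, 4.6, 3.6); G = 13.4.
W^NE = (Σα)·G − ½Σα_i² = 13.4² − ½·43.26 = 157.93.
Planner sets c_i = Σα_j = 13.4 for every i, so G^SO = 5·13.4 = 67.
W^SO = (Σα)·G^SO − ½·5·(Σα)² = (5/2)·13.4² = 448.9.
Deadweight loss = W^SO − W^NE = 290.97.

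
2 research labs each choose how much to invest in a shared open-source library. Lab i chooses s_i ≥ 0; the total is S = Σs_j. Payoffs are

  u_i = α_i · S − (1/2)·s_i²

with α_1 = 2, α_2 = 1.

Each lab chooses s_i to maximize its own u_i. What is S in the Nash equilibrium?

Lab i's FOC: ∂u_i/∂s_i = α_i − s_i = 0, so s_i* = α_i.
NE contributions = (2, 1); S = 3.

3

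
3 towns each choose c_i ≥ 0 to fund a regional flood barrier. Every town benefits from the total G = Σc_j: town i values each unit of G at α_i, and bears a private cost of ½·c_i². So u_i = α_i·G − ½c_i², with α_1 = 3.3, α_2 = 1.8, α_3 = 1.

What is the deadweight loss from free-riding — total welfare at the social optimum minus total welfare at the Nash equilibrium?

Town i's FOC: ∂u_i/∂c_i = α_i − c_i = 0, so c_i* = α_i.
NE contributions = (3.3, 1.8, 1); G = 6.1.
W^NE = (Σα)·G − ½Σα_i² = 6.1² − ½·15.13 = 29.645.
Planner sets c_i = Σα_j = 6.1 for every i, so G^SO = 3·6.1 = 18.3.
W^SO = (Σα)·G^SO − ½·3·(Σα)² = (3/2)·6.1² = 55.815.
Deadweight loss = W^SO − W^NE = 26.17.

26.17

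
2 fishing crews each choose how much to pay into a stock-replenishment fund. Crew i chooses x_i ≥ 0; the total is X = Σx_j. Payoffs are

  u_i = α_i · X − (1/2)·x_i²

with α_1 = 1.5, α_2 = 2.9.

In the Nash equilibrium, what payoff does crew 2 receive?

8.555

Crew i's FOC: ∂u_i/∂x_i = α_i − x_i = 0, so x_i* = α_i.
NE contributions = (1.5, 2.9); X = 4.4.
u_2 = α_2·X − ½·(x_2)² = 2.9·4.4 − ½·2.9² = 8.555.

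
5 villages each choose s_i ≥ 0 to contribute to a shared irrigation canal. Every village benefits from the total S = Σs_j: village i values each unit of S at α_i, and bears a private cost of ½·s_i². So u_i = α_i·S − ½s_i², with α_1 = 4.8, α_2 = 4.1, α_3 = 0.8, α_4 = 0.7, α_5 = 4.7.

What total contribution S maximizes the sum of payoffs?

Planner FOC: ∂(Σu_j)/∂s_i = (Σα_j) − s_i = 0, so s_i^SO = Σα_j = 15.1 for every i; S^SO = 75.5.

75.5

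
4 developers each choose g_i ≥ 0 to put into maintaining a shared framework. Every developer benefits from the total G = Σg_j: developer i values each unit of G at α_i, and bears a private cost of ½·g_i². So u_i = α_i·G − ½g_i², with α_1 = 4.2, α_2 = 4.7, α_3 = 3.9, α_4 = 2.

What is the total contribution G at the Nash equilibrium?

Developer i's FOC: ∂u_i/∂g_i = α_i − g_i = 0, so g_i* = α_i.
NE contributions = (4.2, 4.7, 3.9, 2); G = 14.8.

14.8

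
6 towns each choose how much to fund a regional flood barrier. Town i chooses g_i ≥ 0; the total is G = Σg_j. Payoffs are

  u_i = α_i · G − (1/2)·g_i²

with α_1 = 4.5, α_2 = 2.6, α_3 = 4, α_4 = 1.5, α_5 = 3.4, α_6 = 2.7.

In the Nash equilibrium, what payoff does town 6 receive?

46.845

Town i's FOC: ∂u_i/∂g_i = α_i − g_i = 0, so g_i* = α_i.
NE contributions = (4.5, 2.6, 4, 1.5, 3.4, 2.7); G = 18.7.
u_6 = α_6·G − ½·(g_6)² = 2.7·18.7 − ½·2.7² = 46.845.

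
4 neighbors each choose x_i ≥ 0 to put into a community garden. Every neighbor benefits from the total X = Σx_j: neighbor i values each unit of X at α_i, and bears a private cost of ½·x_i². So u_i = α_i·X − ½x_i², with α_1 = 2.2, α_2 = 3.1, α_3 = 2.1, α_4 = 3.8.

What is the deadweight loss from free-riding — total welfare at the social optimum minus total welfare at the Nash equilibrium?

142.09

Neighbor i's FOC: ∂u_i/∂x_i = α_i − x_i = 0, so x_i* = α_i.
NE contributions = (2.2, 3.1, 2.1, 3.8); X = 11.2.
W^NE = (Σα)·X − ½Σα_i² = 11.2² − ½·33.3 = 108.79.
Planner sets x_i = Σα_j = 11.2 for every i, so X^SO = 4·11.2 = 44.8.
W^SO = (Σα)·X^SO − ½·4·(Σα)² = (4/2)·11.2² = 250.88.
Deadweight loss = W^SO − W^NE = 142.09.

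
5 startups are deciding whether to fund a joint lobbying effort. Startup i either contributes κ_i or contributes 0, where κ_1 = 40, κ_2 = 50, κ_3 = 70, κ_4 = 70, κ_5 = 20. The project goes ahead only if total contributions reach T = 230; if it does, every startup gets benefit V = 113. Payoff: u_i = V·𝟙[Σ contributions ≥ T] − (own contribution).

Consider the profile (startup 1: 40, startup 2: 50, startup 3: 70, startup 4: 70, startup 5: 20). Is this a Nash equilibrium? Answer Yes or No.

No

Total = 250 ≥ 230: provided.
Startup 1 (pledges 40, payoff 73): dropping to 0 → total 210, payoff 0. No gain.
Startup 2 (pledges 50, payoff 63): dropping to 0 → total 200, payoff 0. No gain.
Startup 3 (pledges 70, payoff 43): dropping to 0 → total 180, payoff 0. No gain.
Startup 4 (pledges 70, payoff 43): dropping to 0 → total 180, payoff 0. No gain.
Startup 5 (pledges 20, payoff 93): dropping to 0 → total 230, payoff 113. Profitable deviation.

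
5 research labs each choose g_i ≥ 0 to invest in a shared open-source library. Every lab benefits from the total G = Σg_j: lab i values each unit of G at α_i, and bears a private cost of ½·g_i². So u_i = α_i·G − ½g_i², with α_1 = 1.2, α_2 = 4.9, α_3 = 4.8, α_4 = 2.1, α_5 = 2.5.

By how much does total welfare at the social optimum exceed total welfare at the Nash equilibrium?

389.95

Lab i's FOC: ∂u_i/∂g_i = α_i − g_i = 0, so g_i* = α_i.
NE contributions = (1.2, 4.9, 4.8, 2.1, 2.5); G = 15.5.
W^NE = (Σα)·G − ½Σα_i² = 15.5² − ½·59.15 = 210.675.
Planner sets g_i = Σα_j = 15.5 for every i, so G^SO = 5·15.5 = 77.5.
W^SO = (Σα)·G^SO − ½·5·(Σα)² = (5/2)·15.5² = 600.625.
Deadweight loss = W^SO − W^NE = 389.95.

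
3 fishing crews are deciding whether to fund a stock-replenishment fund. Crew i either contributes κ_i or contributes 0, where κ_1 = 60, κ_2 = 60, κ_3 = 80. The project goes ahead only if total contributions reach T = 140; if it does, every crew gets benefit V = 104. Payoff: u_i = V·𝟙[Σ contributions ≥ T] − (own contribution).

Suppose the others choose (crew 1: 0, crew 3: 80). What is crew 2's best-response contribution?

Others' total = 80. Contributing 60 brings total to 140 ≥ 140: gain V − κ_2 = 44.
Best response: 60.

60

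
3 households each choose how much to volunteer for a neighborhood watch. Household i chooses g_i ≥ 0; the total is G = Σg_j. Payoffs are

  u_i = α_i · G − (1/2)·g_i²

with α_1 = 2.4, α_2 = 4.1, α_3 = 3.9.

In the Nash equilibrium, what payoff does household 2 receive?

34.235

Household i's FOC: ∂u_i/∂g_i = α_i − g_i = 0, so g_i* = α_i.
NE contributions = (2.4, 4.1, 3.9); G = 10.4.
u_2 = α_2·G − ½·(g_2)² = 4.1·10.4 − ½·4.1² = 34.235.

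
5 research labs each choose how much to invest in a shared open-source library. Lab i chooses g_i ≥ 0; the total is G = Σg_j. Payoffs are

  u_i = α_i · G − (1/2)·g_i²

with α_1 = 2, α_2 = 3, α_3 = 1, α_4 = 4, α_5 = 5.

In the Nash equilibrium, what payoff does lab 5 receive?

62.5

Lab i's FOC: ∂u_i/∂g_i = α_i − g_i = 0, so g_i* = α_i.
NE contributions = (2, 3, 1, 4, 5); G = 15.
u_5 = α_5·G − ½·(g_5)² = 5·15 − ½·5² = 62.5.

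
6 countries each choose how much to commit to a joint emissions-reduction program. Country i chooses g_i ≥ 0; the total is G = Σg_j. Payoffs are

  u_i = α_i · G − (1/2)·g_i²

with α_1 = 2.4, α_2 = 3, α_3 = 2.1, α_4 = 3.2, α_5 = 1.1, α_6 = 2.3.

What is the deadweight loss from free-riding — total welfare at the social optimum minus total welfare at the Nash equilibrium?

415.575

Country i's FOC: ∂u_i/∂g_i = α_i − g_i = 0, so g_i* = α_i.
NE contributions = (2.4, 3, 2.1, 3.2, 1.1, 2.3); G = 14.1.
W^NE = (Σα)·G − ½Σα_i² = 14.1² − ½·35.91 = 180.855.
Planner sets g_i = Σα_j = 14.1 for every i, so G^SO = 6·14.1 = 84.6.
W^SO = (Σα)·G^SO − ½·6·(Σα)² = (6/2)·14.1² = 596.43.
Deadweight loss = W^SO − W^NE = 415.575.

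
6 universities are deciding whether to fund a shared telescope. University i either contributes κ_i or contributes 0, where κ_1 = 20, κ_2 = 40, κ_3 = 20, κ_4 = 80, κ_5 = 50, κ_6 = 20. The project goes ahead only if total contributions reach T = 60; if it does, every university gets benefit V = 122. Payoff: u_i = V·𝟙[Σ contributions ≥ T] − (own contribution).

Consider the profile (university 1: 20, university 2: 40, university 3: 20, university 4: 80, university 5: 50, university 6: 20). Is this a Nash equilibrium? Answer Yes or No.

Total = 230 ≥ 60: provided.
University 1 (pledges 20, payoff 102): dropping to 0 → total 210, payoff 122. Profitable deviation.

No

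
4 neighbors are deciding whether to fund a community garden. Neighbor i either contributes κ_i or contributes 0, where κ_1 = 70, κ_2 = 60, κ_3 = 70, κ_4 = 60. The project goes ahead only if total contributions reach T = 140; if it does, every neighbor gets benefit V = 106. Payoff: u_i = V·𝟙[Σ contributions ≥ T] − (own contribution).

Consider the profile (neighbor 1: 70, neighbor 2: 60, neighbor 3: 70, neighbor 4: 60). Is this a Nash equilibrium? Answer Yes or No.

Total = 260 ≥ 140: provided.
Neighbor 1 (pledges 70, payoff 36): dropping to 0 → total 190, payoff 106. Profitable deviation.

No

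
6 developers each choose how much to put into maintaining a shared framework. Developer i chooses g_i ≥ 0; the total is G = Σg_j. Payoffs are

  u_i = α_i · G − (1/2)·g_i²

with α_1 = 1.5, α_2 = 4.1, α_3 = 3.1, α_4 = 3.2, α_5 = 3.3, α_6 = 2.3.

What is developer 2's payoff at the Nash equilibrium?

Developer i's FOC: ∂u_i/∂g_i = α_i − g_i = 0, so g_i* = α_i.
NE contributions = (1.5, 4.1, 3.1, 3.2, 3.3, 2.3); G = 17.5.
u_2 = α_2·G − ½·(g_2)² = 4.1·17.5 − ½·4.1² = 63.345.

63.345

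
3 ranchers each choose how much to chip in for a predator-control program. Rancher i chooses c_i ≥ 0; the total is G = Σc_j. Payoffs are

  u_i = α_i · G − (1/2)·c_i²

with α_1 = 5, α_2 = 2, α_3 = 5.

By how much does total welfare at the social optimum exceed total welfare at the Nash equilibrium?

Rancher i's FOC: ∂u_i/∂c_i = α_i − c_i = 0, so c_i* = α_i.
NE contributions = (5, 2, 5); G = 12.
W^NE = (Σα)·G − ½Σα_i² = 12² − ½·54 = 117.
Planner sets c_i = Σα_j = 12 for every i, so G^SO = 3·12 = 36.
W^SO = (Σα)·G^SO − ½·3·(Σα)² = (3/2)·12² = 216.
Deadweight loss = W^SO − W^NE = 99.

99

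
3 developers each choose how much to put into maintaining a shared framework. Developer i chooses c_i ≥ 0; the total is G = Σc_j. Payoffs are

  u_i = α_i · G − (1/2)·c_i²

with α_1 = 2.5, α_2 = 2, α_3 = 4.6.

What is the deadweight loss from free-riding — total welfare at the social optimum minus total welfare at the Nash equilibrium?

Developer i's FOC: ∂u_i/∂c_i = α_i − c_i = 0, so c_i* = α_i.
NE contributions = (2.5, 2, 4.6); G = 9.1.
W^NE = (Σα)·G − ½Σα_i² = 9.1² − ½·31.41 = 67.105.
Planner sets c_i = Σα_j = 9.1 for every i, so G^SO = 3·9.1 = 27.3.
W^SO = (Σα)·G^SO − ½·3·(Σα)² = (3/2)·9.1² = 124.215.
Deadweight loss = W^SO − W^NE = 57.11.

57.11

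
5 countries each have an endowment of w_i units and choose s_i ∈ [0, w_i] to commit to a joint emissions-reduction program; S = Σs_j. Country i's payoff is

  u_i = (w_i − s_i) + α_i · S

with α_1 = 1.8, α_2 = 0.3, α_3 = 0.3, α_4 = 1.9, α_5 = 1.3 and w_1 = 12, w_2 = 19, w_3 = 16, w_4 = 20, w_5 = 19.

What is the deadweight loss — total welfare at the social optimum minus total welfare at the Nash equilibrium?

∂u_i/∂s_i = α_i − 1, so country i contributes w_i if α_i > 1, else 0.
α_i > 1 for i ∈ {1, 4, 5}; NE contributions (12, 0, 0, 20, 19), S = 51.
W^NE = Σw_i − S^NE + (Σα_i)·S^NE = 86 + 4.6·51 = 320.6.
Planner: ∂(Σu_j)/∂s_i = Σα_j − 1 = 4.6 > 0, so everyone contributes w_i; S^SO = 86, W^SO = 86 + 4.6·86 = 481.6.
Deadweight loss = 161.

161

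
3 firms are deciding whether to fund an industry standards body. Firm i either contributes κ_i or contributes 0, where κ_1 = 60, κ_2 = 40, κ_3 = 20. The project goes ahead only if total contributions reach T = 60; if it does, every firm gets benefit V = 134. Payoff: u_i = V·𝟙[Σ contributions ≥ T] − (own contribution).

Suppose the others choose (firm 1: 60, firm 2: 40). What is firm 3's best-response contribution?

Others' total = 100 ≥ 60; contributing adds cost 20 for no extra benefit.
Best response: 0.

0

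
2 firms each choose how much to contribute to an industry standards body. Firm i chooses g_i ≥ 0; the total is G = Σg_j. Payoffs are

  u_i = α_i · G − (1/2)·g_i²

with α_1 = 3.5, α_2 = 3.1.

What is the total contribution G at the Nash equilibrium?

Firm i's FOC: ∂u_i/∂g_i = α_i − g_i = 0, so g_i* = α_i.
NE contributions = (3.5, 3.1); G = 6.6.

6.6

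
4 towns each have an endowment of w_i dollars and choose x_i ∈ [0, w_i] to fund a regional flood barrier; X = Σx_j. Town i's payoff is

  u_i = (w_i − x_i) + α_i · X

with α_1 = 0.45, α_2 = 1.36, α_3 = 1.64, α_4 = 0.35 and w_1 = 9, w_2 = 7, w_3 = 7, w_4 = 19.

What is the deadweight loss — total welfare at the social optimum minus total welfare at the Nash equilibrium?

∂u_i/∂x_i = α_i − 1, so town i contributes w_i if α_i > 1, else 0.
α_i > 1 for i ∈ {2, 3}; NE contributions (0, 7, 7, 0), X = 14.
W^NE = Σw_i − X^NE + (Σα_i)·X^NE = 42 + 2.8·14 = 81.2.
Planner: ∂(Σu_j)/∂x_i = Σα_j − 1 = 2.8 > 0, so everyone contributes w_i; X^SO = 42, W^SO = 42 + 2.8·42 = 159.6.
Deadweight loss = 78.4.

78.4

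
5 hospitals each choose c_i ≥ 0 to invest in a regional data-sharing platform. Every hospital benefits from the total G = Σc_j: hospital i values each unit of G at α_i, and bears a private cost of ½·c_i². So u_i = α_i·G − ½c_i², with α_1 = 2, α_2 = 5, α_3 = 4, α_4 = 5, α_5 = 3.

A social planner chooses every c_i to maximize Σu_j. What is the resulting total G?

95

Planner FOC: ∂(Σu_j)/∂c_i = (Σα_j) − c_i = 0, so c_i^SO = Σα_j = 19 for every i; G^SO = 95.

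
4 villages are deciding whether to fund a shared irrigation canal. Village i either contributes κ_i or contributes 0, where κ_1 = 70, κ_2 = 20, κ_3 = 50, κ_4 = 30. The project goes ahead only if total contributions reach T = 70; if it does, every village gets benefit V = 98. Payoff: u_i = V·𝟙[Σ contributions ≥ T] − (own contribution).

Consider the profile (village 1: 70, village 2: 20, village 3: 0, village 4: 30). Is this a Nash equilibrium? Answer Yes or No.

Total = 120 ≥ 70: provided.
Village 1 (pledges 70, payoff 28): dropping to 0 → total 50, payoff 0. No gain.
Village 2 (pledges 20, payoff 78): dropping to 0 → total 100, payoff 98. Profitable deviation.

No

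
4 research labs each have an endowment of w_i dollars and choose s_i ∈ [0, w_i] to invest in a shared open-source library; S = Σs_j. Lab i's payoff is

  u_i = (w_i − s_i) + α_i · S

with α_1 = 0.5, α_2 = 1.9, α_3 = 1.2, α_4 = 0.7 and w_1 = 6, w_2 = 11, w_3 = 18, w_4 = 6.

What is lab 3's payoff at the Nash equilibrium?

∂u_i/∂s_i = α_i − 1, so lab i contributes w_i if α_i > 1, else 0.
α_i > 1 for i ∈ {2, 3}; NE contributions (0, 11, 18, 0), S = 29.
u_3 = (18 − 18) + 1.2·29 = 34.8.

34.8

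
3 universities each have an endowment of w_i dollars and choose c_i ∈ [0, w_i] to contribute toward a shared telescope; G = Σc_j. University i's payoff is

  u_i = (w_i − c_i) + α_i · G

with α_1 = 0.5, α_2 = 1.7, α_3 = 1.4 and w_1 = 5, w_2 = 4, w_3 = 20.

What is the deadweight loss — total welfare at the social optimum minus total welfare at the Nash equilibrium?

∂u_i/∂c_i = α_i − 1, so university i contributes w_i if α_i > 1, else 0.
α_i > 1 for i ∈ {2, 3}; NE contributions (0, 4, 20), G = 24.
W^NE = Σw_i − G^NE + (Σα_i)·G^NE = 29 + 2.6·24 = 91.4.
Planner: ∂(Σu_j)/∂c_i = Σα_j − 1 = 2.6 > 0, so everyone contributes w_i; G^SO = 29, W^SO = 29 + 2.6·29 = 104.4.
Deadweight loss = 13.

13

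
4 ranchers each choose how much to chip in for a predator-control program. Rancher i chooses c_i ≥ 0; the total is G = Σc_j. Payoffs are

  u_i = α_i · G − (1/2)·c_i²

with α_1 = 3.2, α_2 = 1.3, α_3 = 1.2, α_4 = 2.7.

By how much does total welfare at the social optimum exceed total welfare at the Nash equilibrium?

80.89

Rancher i's FOC: ∂u_i/∂c_i = α_i − c_i = 0, so c_i* = α_i.
NE contributions = (3.2, 1.3, 1.2, 2.7); G = 8.4.
W^NE = (Σα)·G − ½Σα_i² = 8.4² − ½·20.66 = 60.23.
Planner sets c_i = Σα_j = 8.4 for every i, so G^SO = 4·8.4 = 33.6.
W^SO = (Σα)·G^SO − ½·4·(Σα)² = (4/2)·8.4² = 141.12.
Deadweight loss = W^SO − W^NE = 80.89.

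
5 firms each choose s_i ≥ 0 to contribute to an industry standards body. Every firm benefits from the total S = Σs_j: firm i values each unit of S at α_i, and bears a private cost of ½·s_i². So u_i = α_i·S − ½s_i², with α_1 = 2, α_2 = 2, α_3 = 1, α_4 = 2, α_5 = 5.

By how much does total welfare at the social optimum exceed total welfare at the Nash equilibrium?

Firm i's FOC: ∂u_i/∂s_i = α_i − s_i = 0, so s_i* = α_i.
NE contributions = (2, 2, 1, 2, 5); S = 12.
W^NE = (Σα)·S − ½Σα_i² = 12² − ½·38 = 125.
Planner sets s_i = Σα_j = 12 for every i, so S^SO = 5·12 = 60.
W^SO = (Σα)·S^SO − ½·5·(Σα)² = (5/2)·12² = 360.
Deadweight loss = W^SO − W^NE = 235.

235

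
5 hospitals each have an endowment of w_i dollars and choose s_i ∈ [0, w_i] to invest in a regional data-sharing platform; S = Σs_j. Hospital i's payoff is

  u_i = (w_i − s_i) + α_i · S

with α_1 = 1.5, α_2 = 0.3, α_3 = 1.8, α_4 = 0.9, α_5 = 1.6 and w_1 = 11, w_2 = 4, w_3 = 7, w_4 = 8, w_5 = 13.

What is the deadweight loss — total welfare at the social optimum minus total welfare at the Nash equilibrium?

∂u_i/∂s_i = α_i − 1, so hospital i contributes w_i if α_i > 1, else 0.
α_i > 1 for i ∈ {1, 3, 5}; NE contributions (11, 0, 7, 0, 13), S = 31.
W^NE = Σw_i − S^NE + (Σα_i)·S^NE = 43 + 5.1·31 = 201.1.
Planner: ∂(Σu_j)/∂s_i = Σα_j − 1 = 5.1 > 0, so everyone contributes w_i; S^SO = 43, W^SO = 43 + 5.1·43 = 262.3.
Deadweight loss = 61.2.

61.2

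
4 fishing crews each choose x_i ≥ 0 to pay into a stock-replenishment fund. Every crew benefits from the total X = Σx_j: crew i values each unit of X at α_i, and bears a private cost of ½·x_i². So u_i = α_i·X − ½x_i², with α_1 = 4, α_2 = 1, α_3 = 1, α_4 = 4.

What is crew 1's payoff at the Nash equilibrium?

Crew i's FOC: ∂u_i/∂x_i = α_i − x_i = 0, so x_i* = α_i.
NE contributions = (4, 1, 1, 4); X = 10.
u_1 = α_1·X − ½·(x_1)² = 4·10 − ½·4² = 32.

32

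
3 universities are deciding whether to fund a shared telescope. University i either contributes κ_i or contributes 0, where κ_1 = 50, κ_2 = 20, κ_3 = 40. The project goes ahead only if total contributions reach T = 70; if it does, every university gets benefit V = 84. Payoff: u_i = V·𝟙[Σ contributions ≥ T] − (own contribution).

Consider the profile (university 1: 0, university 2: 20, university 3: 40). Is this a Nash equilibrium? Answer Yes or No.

No

Total = 60 < 70: not provided.
University 1 (pledges 0, payoff 0): pledging 50 → total 110, payoff 34. Profitable deviation.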